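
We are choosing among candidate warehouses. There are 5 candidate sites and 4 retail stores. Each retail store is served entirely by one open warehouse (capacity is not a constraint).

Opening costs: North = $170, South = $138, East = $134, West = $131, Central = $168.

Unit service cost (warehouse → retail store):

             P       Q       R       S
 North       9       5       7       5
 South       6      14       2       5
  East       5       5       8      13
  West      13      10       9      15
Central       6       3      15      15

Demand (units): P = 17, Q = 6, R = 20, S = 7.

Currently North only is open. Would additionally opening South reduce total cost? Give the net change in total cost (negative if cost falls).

Current service cost with {North}: 358.
Adding South: each retail store re-picks its cheapest; new service cost 207, saving 151.
Extra fixed cost: 138. Net change = 138 − 151 = -13.
(Totals: 528 → 515.)

Yes — net change −13 (cost falls by 13).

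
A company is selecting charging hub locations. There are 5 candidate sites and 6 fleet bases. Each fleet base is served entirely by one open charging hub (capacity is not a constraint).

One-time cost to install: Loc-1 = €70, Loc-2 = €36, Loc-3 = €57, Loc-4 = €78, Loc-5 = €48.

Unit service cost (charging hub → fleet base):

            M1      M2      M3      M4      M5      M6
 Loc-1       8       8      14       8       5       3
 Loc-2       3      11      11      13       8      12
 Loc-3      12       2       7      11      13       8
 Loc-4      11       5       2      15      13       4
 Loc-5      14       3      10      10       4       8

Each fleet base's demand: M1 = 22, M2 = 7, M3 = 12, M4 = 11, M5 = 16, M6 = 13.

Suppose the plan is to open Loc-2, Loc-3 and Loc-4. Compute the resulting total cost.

Total cost: 576

Each fleet base is assigned to its cheapest site among the open ones.
{Loc-2, Loc-3, Loc-4}: M1→Loc-2 3·22=66, M2→Loc-3 2·7=14, M3→Loc-4 2·12=24, M4→Loc-3 11·11=121, M5→Loc-2 8·16=128, M6→Loc-4 4·13=52. Service 405; fixed 171; total 576.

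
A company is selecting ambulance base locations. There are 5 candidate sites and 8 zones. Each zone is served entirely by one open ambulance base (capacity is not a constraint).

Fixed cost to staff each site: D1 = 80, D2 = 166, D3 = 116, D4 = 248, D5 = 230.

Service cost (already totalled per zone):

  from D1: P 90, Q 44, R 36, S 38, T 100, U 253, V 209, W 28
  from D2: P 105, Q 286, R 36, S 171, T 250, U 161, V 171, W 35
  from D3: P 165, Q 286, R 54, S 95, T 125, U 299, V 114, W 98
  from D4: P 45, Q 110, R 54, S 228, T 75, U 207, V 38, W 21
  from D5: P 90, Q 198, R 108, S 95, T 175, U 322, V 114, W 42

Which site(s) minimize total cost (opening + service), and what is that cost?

For any fixed open set, each zone goes to its cheapest open site; total = fixed + service.
{D1, D4}: P→D4 45, Q→D1 44, R→D1 36, S→D1 38, T→D4 75, U→D4 207, V→D4 38, W→D4 21. Service 504; fixed 328; total 832.
{D1}: service 798 + fixed 80 = 878
{D1, D3}: service 703 + fixed 196 = 899
{D1, D2, D3, D4, D5}: service 458 + fixed 840 = 1298
No other subset beats 832.

Open D1 and D4; minimum total cost 832.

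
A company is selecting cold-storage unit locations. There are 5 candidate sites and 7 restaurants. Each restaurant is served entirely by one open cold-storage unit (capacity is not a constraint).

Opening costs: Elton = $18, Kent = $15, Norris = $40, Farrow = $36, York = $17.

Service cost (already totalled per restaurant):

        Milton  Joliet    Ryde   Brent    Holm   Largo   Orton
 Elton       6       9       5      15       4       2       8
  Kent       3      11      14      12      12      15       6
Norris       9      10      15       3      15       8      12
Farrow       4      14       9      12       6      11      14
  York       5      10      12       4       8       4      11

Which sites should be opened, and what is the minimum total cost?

Open Elton only; minimum total cost 67.

For any fixed open set, each restaurant goes to its cheapest open site; total = fixed + service.
{Elton}: Milton→Elton 6, Joliet→Elton 9, Ryde→Elton 5, Brent→Elton 15, Holm→Elton 4, Largo→Elton 2, Orton→Elton 8. Service 49; fixed 18; total 67.
{York}: service 54 + fixed 17 = 71
{Elton, York}: Milton→York 5, Joliet→Elton 9, Ryde→Elton 5, Brent→York 4, Holm→Elton 4, Largo→Elton 2, Orton→Elton 8. Service 37; fixed 35; total 72.
{Elton, Kent, Norris, Farrow, York}: service 32 + fixed 126 = 158
No other subset beats 67.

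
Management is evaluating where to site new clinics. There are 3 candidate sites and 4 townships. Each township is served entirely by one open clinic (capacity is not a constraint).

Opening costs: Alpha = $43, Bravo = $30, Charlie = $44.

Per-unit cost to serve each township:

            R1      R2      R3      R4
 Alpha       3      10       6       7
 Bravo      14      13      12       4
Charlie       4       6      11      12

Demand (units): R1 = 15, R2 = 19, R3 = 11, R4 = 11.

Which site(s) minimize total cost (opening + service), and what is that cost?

Open Alpha, Bravo and Charlie; minimum total cost 386.

For any fixed open set, each township goes to its cheapest open site; total = fixed + service.
{Alpha, Bravo, Charlie}: R1→Alpha 3·15=45, R2→Charlie 6·19=114, R3→Alpha 6·11=66, R4→Bravo 4·11=44. Service 269; fixed 117; total 386.
{Alpha, Charlie}: R1→Alpha 3·15=45, R2→Charlie 6·19=114, R3→Alpha 6·11=66, R4→Alpha 7·11=77. Service 302; fixed 87; total 389.
{Bravo, Charlie}: service 339 + fixed 74 = 413
{Bravo}: R1→Bravo 14·15=210, R2→Bravo 13·19=247, R3→Bravo 12·11=132, R4→Bravo 4·11=44. Service 633; fixed 30; total 663.
No other subset beats 386.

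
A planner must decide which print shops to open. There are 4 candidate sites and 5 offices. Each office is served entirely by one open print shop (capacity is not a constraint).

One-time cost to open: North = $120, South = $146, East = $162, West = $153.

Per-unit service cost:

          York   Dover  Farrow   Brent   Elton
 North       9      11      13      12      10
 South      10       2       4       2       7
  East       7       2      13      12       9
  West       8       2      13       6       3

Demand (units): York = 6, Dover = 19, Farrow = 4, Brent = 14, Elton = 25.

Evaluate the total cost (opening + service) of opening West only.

Each office is assigned to its cheapest site among the open ones.
{West}: York→West 8·6=48, Dover→West 2·19=38, Farrow→West 13·4=52, Brent→West 6·14=84, Elton→West 3·25=75. Service 297; fixed 153; total 450.

Total cost: 450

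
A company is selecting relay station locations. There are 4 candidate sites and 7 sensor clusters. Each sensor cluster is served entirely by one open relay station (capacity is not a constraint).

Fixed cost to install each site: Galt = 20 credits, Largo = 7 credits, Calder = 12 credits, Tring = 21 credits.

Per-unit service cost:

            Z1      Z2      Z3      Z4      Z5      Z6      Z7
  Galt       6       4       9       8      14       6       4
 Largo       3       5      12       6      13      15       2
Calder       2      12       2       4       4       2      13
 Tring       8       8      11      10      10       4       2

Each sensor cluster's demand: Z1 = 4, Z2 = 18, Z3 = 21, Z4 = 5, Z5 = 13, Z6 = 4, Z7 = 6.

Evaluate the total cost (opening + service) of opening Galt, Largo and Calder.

Each sensor cluster is assigned to its cheapest site among the open ones.
{Galt, Largo, Calder}: Z1→Calder 2·4=8, Z2→Galt 4·18=72, Z3→Calder 2·21=42, Z4→Calder 4·5=20, Z5→Calder 4·13=52, Z6→Calder 2·4=8, Z7→Largo 2·6=12. Service 214; fixed 39; total 253.

Total cost: 253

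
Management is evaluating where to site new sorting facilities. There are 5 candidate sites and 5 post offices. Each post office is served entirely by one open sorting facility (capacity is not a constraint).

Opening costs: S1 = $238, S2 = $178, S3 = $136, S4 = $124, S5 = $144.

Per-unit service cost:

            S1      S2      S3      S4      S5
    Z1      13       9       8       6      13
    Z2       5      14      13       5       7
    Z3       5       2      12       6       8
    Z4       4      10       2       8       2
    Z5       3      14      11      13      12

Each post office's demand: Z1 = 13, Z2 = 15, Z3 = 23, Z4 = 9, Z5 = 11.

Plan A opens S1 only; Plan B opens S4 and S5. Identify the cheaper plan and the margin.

Plan A is cheaper by 43.

Plan A: {S1}: Z1→S1 13·13=169, Z2→S1 5·15=75, Z3→S1 5·23=115, Z4→S1 4·9=36, Z5→S1 3·11=33. Service 428; fixed 238; total 666.
Plan B: {S4, S5}: Z1→S4 6·13=78, Z2→S4 5·15=75, Z3→S4 6·23=138, Z4→S5 2·9=18, Z5→S5 12·11=132. Service 441; fixed 268; total 709.
Difference: |666 − 709| = 43.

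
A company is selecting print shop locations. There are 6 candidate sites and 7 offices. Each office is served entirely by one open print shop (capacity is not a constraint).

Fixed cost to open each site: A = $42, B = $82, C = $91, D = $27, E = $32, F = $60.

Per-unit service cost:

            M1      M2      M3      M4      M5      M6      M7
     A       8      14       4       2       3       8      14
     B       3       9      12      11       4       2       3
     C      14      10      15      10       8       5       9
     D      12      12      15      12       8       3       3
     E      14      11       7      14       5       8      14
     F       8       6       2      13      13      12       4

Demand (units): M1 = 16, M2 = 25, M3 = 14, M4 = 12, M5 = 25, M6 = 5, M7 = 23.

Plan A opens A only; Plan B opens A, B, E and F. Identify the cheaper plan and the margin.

Plan A: {A}: M1→A 8·16=128, M2→A 14·25=350, M3→A 4·14=56, M4→A 2·12=24, M5→A 3·25=75, M6→A 8·5=40, M7→A 14·23=322. Service 995; fixed 42; total 1037.
Plan B: {A, B, E, F}: M1→B 3·16=48, M2→F 6·25=150, M3→F 2·14=28, M4→A 2·12=24, M5→A 3·25=75, M6→B 2·5=10, M7→B 3·23=69. Service 404; fixed 216; total 620.
Difference: |1037 − 620| = 417.

Plan B is cheaper by 417.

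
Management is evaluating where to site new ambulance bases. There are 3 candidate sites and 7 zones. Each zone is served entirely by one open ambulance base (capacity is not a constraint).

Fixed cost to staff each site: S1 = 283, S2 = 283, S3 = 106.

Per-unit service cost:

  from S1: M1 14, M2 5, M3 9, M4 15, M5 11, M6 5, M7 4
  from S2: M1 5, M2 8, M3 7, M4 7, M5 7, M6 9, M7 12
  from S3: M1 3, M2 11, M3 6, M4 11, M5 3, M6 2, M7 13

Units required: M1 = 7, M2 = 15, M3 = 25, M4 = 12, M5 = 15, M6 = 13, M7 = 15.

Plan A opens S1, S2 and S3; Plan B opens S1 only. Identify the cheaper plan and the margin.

Plan A is cheaper by 18.

Plan A: {S1, S2, S3}: M1→S3 3·7=21, M2→S1 5·15=75, M3→S3 6·25=150, M4→S2 7·12=84, M5→S3 3·15=45, M6→S3 2·13=26, M7→S1 4·15=60. Service 461; fixed 672; total 1133.
Plan B: {S1}: M1→S1 14·7=98, M2→S1 5·15=75, M3→S1 9·25=225, M4→S1 15·12=180, M5→S1 11·15=165, M6→S1 5·13=65, M7→S1 4·15=60. Service 868; fixed 283; total 1151.
Difference: |1133 − 1151| = 18.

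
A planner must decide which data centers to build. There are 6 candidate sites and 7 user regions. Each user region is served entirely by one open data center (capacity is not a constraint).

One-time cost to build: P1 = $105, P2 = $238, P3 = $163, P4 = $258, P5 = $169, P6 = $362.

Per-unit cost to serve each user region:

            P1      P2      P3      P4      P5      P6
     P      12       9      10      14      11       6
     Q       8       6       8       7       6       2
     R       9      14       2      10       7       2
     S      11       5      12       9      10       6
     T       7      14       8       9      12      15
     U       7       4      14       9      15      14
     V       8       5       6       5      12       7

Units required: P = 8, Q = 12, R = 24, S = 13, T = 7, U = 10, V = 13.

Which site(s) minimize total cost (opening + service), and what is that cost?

Open P3 only; minimum total cost 817.

For any fixed open set, each user region goes to its cheapest open site; total = fixed + service.
{P3}: P→P3 10·8=80, Q→P3 8·12=96, R→P3 2·24=48, S→P3 12·13=156, T→P3 8·7=56, U→P3 14·10=140, V→P3 6·13=78. Service 654; fixed 163; total 817.
{P2, P3}: service 418 + fixed 401 = 819
{P1, P3}: P→P3 10·8=80, Q→P1 8·12=96, R→P3 2·24=48, S→P1 11·13=143, T→P1 7·7=49, U→P1 7·10=70, V→P3 6·13=78. Service 564; fixed 268; total 832.
{P1, P2, P3, P4, P5, P6}: service 339 + fixed 1295 = 1634
No other subset beats 817.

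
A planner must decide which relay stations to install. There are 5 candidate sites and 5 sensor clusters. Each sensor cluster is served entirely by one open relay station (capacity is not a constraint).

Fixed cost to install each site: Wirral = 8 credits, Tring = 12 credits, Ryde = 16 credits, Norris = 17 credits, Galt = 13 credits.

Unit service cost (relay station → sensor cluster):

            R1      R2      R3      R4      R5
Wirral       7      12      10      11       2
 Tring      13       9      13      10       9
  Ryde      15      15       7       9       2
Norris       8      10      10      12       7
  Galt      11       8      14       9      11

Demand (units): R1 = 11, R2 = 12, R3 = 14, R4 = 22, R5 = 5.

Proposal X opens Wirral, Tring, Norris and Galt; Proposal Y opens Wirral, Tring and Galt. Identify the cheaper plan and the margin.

Proposal Y is cheaper by 17.

Proposal X: {Wirral, Tring, Norris, Galt}: R1→Wirral 7·11=77, R2→Galt 8·12=96, R3→Wirral 10·14=140, R4→Galt 9·22=198, R5→Wirral 2·5=10. Service 521; fixed 50; total 571.
Proposal Y: {Wirral, Tring, Galt}: R1→Wirral 7·11=77, R2→Galt 8·12=96, R3→Wirral 10·14=140, R4→Galt 9·22=198, R5→Wirral 2·5=10. Service 521; fixed 33; total 554.
Difference: |571 − 554| = 17.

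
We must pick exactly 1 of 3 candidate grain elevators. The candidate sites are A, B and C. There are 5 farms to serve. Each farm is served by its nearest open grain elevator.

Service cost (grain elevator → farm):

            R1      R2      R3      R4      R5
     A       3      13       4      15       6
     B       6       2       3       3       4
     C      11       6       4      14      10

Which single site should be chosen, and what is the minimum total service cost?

Choose B only; total service cost 18.

With exactly 1 open, each farm uses its cheapest among the chosen.
{B}: R1→B 6, R2→B 2, R3→B 3, R4→B 3, R5→B 4. Service cost 18.
{A}: service cost 41
{C}: service cost 45
Among all 3 size-1 choices, {B} is lowest.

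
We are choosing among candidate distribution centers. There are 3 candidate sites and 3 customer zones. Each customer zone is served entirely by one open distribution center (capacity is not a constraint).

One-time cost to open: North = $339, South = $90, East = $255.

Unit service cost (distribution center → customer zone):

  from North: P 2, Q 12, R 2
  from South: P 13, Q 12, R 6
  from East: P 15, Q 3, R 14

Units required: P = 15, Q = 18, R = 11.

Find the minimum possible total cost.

Minimum total cost: 567

For any fixed open set, each customer zone goes to its cheapest open site; total = fixed + service.
{South}: P→South 13·15=195, Q→South 12·18=216, R→South 6·11=66. Service 477; fixed 90; total 567.
{North}: P→North 2·15=30, Q→North 12·18=216, R→North 2·11=22. Service 268; fixed 339; total 607.
{South, East}: P→South 13·15=195, Q→East 3·18=54, R→South 6·11=66. Service 315; fixed 345; total 660.
{North, South, East}: service 106 + fixed 684 = 790
(All 7 nonempty subsets were checked; South only is lowest.)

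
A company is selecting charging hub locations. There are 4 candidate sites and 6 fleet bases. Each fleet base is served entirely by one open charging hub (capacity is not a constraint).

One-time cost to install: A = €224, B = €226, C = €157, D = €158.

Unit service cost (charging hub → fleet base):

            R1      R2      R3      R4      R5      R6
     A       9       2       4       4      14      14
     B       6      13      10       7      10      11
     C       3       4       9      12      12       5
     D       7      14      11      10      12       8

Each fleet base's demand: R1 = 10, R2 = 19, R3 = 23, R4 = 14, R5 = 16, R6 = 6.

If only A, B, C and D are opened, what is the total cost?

Total cost: 1171

Each fleet base is assigned to its cheapest site among the open ones.
{A, B, C, D}: R1→C 3·10=30, R2→A 2·19=38, R3→A 4·23=92, R4→A 4·14=56, R5→B 10·16=160, R6→C 5·6=30. Service 406; fixed 765; total 1171.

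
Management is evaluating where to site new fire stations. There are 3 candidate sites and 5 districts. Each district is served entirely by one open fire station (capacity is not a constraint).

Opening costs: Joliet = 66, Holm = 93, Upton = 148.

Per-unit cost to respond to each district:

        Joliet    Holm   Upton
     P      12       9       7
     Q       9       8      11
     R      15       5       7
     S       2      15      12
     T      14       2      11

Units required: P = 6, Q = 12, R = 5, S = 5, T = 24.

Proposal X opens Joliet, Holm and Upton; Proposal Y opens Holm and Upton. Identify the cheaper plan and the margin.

Proposal Y is cheaper by 16.

Proposal X: {Joliet, Holm, Upton}: P→Upton 7·6=42, Q→Holm 8·12=96, R→Holm 5·5=25, S→Joliet 2·5=10, T→Holm 2·24=48. Service 221; fixed 307; total 528.
Proposal Y: {Holm, Upton}: P→Upton 7·6=42, Q→Holm 8·12=96, R→Holm 5·5=25, S→Upton 12·5=60, T→Holm 2·24=48. Service 271; fixed 241; total 512.
Difference: |528 − 512| = 16.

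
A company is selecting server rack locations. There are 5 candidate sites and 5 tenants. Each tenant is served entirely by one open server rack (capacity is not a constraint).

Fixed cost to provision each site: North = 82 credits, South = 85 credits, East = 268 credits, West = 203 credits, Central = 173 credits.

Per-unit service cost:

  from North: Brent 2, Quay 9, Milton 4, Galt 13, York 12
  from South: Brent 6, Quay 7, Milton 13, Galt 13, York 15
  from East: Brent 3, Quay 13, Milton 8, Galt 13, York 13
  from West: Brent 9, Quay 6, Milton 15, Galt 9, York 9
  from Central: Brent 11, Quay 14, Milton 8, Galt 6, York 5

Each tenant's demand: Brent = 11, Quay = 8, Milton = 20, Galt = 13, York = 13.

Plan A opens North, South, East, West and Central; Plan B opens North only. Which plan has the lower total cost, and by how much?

Plan B is cheaper by 523.

Plan A: {North, South, East, West, Central}: Brent→North 2·11=22, Quay→West 6·8=48, Milton→North 4·20=80, Galt→Central 6·13=78, York→Central 5·13=65. Service 293; fixed 811; total 1104.
Plan B: {North}: Brent→North 2·11=22, Quay→North 9·8=72, Milton→North 4·20=80, Galt→North 13·13=169, York→North 12·13=156. Service 499; fixed 82; total 581.
Difference: |1104 − 581| = 523.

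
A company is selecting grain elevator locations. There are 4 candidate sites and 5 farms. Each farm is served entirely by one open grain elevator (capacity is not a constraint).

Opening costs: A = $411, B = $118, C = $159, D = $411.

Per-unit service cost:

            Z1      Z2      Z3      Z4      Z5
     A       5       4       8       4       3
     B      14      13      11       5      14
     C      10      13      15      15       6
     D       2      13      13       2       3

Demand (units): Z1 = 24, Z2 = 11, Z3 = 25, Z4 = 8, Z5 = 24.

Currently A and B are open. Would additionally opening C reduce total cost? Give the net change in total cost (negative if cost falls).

No — net change +159 (cost rises by 159).

Current service cost with {A, B}: 468.
Adding C: each farm re-picks its cheapest; new service cost 468, saving 0.
Extra fixed cost: 159. Net change = 159 − 0 = 159.
(Totals: 997 → 1156.)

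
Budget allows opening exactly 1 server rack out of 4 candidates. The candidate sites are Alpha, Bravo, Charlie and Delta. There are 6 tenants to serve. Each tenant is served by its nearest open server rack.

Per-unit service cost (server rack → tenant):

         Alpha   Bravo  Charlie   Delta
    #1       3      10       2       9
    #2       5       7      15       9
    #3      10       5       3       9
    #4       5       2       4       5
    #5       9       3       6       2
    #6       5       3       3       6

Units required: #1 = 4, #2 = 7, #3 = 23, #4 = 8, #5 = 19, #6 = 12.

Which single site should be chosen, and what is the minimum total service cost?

With exactly 1 open, each tenant uses its cheapest among the chosen.
{Bravo}: #1→Bravo 10·4=40, #2→Bravo 7·7=49, #3→Bravo 5·23=115, #4→Bravo 2·8=16, #5→Bravo 3·19=57, #6→Bravo 3·12=36. Service cost 313.
{Charlie}: service cost 364
{Delta}: service cost 456
Among all 4 size-1 choices, {Bravo} is lowest.

Choose Bravo only; total service cost 313.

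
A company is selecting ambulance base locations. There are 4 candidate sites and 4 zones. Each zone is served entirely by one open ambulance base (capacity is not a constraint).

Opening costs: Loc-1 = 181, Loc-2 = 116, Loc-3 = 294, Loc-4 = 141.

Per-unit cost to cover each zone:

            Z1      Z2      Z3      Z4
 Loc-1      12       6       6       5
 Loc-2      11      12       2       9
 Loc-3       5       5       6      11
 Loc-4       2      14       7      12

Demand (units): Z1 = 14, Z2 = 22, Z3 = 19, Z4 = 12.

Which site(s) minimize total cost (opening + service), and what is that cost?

Open Loc-1 only; minimum total cost 655.

For any fixed open set, each zone goes to its cheapest open site; total = fixed + service.
{Loc-1}: Z1→Loc-1 12·14=168, Z2→Loc-1 6·22=132, Z3→Loc-1 6·19=114, Z4→Loc-1 5·12=60. Service 474; fixed 181; total 655.
{Loc-1, Loc-4}: service 334 + fixed 322 = 656
{Loc-2}: Z1→Loc-2 11·14=154, Z2→Loc-2 12·22=264, Z3→Loc-2 2·19=38, Z4→Loc-2 9·12=108. Service 564; fixed 116; total 680.
{Loc-1, Loc-2, Loc-3, Loc-4}: Z1→Loc-4 2·14=28, Z2→Loc-3 5·22=110, Z3→Loc-2 2·19=38, Z4→Loc-1 5·12=60. Service 236; fixed 732; total 968.
No other subset beats 655.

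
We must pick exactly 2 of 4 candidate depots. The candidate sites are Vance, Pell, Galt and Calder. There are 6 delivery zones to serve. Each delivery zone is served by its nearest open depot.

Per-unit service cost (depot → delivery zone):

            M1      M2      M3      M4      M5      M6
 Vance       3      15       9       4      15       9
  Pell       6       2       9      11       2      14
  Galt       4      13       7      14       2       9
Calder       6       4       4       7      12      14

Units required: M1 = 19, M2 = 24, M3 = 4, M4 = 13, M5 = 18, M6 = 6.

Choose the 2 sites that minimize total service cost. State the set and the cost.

Choose Vance and Pell; total service cost 283.

With exactly 2 open, each delivery zone uses its cheapest among the chosen.
{Vance, Pell}: M1→Vance 3·19=57, M2→Pell 2·24=48, M3→Vance 9·4=36, M4→Vance 4·13=52, M5→Pell 2·18=36, M6→Vance 9·6=54. Service cost 283.
{Galt, Calder}: service cost 369
{Pell, Galt}: service cost 385
Among all 6 size-2 choices, {Vance, Pell} is lowest.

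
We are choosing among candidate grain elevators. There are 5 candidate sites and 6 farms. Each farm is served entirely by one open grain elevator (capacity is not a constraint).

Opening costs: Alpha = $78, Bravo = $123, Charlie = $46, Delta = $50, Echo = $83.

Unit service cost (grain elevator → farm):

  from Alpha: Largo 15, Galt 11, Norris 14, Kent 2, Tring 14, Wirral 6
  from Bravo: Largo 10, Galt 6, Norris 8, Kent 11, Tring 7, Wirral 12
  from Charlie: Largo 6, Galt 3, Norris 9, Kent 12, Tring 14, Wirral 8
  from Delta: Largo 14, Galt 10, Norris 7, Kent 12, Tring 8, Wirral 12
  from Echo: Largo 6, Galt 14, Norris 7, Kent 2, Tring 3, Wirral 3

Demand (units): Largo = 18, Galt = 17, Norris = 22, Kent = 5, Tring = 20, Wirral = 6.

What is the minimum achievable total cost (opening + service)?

Minimum total cost: 530

For any fixed open set, each farm goes to its cheapest open site; total = fixed + service.
{Charlie, Echo}: Largo→Charlie 6·18=108, Galt→Charlie 3·17=51, Norris→Echo 7·22=154, Kent→Echo 2·5=10, Tring→Echo 3·20=60, Wirral→Echo 3·6=18. Service 401; fixed 129; total 530.
{Charlie, Delta, Echo}: Largo→Charlie 6·18=108, Galt→Charlie 3·17=51, Norris→Delta 7·22=154, Kent→Echo 2·5=10, Tring→Echo 3·20=60, Wirral→Echo 3·6=18. Service 401; fixed 179; total 580.
{Alpha, Charlie, Echo}: service 401 + fixed 207 = 608
{Alpha, Bravo, Charlie, Delta, Echo}: service 401 + fixed 380 = 781
No other subset beats 530.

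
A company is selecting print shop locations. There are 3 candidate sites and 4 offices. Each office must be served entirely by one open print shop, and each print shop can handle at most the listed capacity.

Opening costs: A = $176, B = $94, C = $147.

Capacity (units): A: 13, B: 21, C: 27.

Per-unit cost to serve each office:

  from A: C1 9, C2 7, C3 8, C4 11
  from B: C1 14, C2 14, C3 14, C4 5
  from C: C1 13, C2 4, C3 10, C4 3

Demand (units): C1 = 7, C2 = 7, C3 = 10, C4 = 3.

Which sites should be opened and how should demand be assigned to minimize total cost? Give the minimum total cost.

Open {C}: C1→C 13·7=91, C2→C 4·7=28, C3→C 10·10=100, C4→C 3·3=9.
Loads: C carries 27/27. Service 228; fixed 147; total 375.
Next best feasible plan costs 469.

Minimum total cost: 375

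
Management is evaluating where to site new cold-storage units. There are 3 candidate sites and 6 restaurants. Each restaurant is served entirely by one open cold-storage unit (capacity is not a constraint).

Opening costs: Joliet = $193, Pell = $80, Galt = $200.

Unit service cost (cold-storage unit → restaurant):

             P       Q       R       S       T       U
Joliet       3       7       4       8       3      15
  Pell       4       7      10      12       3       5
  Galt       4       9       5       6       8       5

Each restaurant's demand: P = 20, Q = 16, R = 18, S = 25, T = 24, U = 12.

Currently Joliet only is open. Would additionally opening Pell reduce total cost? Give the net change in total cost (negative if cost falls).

Yes — net change −40 (cost falls by 40).

Current service cost with {Joliet}: 696.
Adding Pell: each restaurant re-picks its cheapest; new service cost 576, saving 120.
Extra fixed cost: 80. Net change = 80 − 120 = -40.
(Totals: 889 → 849.)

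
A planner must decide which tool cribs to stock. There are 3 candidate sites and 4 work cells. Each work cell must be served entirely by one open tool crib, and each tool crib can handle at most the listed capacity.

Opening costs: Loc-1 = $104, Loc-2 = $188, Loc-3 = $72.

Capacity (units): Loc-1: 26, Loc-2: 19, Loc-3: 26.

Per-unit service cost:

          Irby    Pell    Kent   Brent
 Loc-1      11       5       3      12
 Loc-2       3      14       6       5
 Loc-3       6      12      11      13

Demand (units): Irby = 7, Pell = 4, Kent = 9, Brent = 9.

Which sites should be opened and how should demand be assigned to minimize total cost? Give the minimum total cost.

Open {Loc-1, Loc-3}: Irby→Loc-3 6·7=42, Pell→Loc-1 5·4=20, Kent→Loc-1 3·9=27, Brent→Loc-1 12·9=108.
Loads: Loc-1 carries 22/26, Loc-3 carries 7/26. Service 197; fixed 176; total 373.
Next best feasible plan costs 382.

Minimum total cost: 373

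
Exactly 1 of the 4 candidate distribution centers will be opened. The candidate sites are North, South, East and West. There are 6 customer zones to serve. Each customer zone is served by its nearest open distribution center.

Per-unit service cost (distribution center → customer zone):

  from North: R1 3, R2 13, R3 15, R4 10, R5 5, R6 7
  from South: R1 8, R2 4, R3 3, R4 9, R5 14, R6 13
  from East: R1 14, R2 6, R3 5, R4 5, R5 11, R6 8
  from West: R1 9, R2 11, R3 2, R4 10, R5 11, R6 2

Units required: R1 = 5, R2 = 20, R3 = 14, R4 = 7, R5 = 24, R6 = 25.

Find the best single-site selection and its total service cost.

Choose West only; total service cost 677.

With exactly 1 open, each customer zone uses its cheapest among the chosen.
{West}: R1→West 9·5=45, R2→West 11·20=220, R3→West 2·14=28, R4→West 10·7=70, R5→West 11·24=264, R6→West 2·25=50. Service cost 677.
{East}: service cost 759
{North}: service cost 850
Among all 4 size-1 choices, {West} is lowest.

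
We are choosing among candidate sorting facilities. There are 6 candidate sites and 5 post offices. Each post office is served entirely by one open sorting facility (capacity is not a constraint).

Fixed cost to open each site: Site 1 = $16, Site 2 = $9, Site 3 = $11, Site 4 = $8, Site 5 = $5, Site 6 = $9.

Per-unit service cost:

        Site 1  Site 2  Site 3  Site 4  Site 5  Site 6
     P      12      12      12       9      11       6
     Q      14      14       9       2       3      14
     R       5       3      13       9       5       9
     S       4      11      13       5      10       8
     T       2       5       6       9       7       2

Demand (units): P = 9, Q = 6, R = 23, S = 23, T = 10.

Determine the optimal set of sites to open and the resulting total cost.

Open Site 1, Site 2, Site 4 and Site 6; minimum total cost 289.

For any fixed open set, each post office goes to its cheapest open site; total = fixed + service.
{Site 1, Site 2, Site 4, Site 6}: P→Site 6 6·9=54, Q→Site 4 2·6=12, R→Site 2 3·23=69, S→Site 1 4·23=92, T→Site 1 2·10=20. Service 247; fixed 42; total 289.
{Site 1, Site 2, Site 5, Site 6}: service 253 + fixed 39 = 292
{Site 1, Site 2, Site 4, Site 5, Site 6}: P→Site 6 6·9=54, Q→Site 4 2·6=12, R→Site 2 3·23=69, S→Site 1 4·23=92, T→Site 1 2·10=20. Service 247; fixed 47; total 294.
{Site 1, Site 2, Site 3, Site 4, Site 5, Site 6}: service 247 + fixed 58 = 305
No other subset beats 289.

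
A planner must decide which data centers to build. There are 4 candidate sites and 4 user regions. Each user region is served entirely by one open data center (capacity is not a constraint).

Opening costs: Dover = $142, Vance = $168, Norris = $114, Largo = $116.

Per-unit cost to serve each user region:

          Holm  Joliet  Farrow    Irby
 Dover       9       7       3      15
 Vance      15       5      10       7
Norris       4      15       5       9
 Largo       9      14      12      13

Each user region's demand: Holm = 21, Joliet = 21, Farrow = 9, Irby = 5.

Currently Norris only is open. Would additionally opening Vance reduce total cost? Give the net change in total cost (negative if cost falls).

Yes — net change −52 (cost falls by 52).

Current service cost with {Norris}: 489.
Adding Vance: each user region re-picks its cheapest; new service cost 269, saving 220.
Extra fixed cost: 168. Net change = 168 − 220 = -52.
(Totals: 603 → 551.)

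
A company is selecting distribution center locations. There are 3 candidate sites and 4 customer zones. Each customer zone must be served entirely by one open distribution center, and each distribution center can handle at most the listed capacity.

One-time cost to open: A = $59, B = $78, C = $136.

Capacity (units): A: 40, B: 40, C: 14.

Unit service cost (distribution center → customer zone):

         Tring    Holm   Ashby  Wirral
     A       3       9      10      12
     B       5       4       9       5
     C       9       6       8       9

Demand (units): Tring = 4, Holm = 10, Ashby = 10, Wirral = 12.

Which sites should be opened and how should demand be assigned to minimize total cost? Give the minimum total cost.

Minimum total cost: 288

Open {B}: Tring→B 5·4=20, Holm→B 4·10=40, Ashby→B 9·10=90, Wirral→B 5·12=60.
Loads: B carries 36/40. Service 210; fixed 78; total 288.
Next best feasible plan costs 339.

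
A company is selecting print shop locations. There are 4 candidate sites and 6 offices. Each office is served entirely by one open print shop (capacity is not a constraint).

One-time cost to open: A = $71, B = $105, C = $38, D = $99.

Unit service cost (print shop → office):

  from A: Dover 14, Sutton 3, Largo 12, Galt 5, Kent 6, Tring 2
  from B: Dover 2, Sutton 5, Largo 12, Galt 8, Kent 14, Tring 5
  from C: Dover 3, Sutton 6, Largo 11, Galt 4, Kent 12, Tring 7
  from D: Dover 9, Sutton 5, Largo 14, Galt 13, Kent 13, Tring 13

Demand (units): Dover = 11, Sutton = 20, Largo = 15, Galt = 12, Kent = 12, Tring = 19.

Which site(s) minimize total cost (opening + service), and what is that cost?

Open A and C; minimum total cost 525.

For any fixed open set, each office goes to its cheapest open site; total = fixed + service.
{A, C}: Dover→C 3·11=33, Sutton→A 3·20=60, Largo→C 11·15=165, Galt→C 4·12=48, Kent→A 6·12=72, Tring→A 2·19=38. Service 416; fixed 109; total 525.
{A, B}: Dover→B 2·11=22, Sutton→A 3·20=60, Largo→A 12·15=180, Galt→A 5·12=60, Kent→A 6·12=72, Tring→A 2·19=38. Service 432; fixed 176; total 608.
{A, B, C}: service 405 + fixed 214 = 619
{A, B, C, D}: service 405 + fixed 313 = 718
No other subset beats 525.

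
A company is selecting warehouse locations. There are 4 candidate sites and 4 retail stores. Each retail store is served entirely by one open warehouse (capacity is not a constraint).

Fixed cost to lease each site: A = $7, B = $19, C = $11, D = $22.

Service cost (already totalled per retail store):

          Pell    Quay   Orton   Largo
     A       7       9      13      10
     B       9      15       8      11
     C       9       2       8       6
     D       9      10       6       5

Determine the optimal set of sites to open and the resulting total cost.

Open C only; minimum total cost 36.

For any fixed open set, each retail store goes to its cheapest open site; total = fixed + service.
{C}: Pell→C 9, Quay→C 2, Orton→C 8, Largo→C 6. Service 25; fixed 11; total 36.
{A, C}: service 23 + fixed 18 = 41
{A}: service 39 + fixed 7 = 46
{A, B, C, D}: Pell→A 7, Quay→C 2, Orton→D 6, Largo→D 5. Service 20; fixed 59; total 79.
(All 15 nonempty subsets were checked; C only is lowest.)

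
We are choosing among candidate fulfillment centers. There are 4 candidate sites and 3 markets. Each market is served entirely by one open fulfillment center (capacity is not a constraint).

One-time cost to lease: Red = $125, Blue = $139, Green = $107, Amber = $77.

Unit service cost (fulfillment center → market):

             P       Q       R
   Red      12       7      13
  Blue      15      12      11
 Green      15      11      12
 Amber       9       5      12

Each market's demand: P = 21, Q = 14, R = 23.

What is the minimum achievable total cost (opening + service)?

For any fixed open set, each market goes to its cheapest open site; total = fixed + service.
{Amber}: P→Amber 9·21=189, Q→Amber 5·14=70, R→Amber 12·23=276. Service 535; fixed 77; total 612.
{Green, Amber}: service 535 + fixed 184 = 719
{Blue, Amber}: service 512 + fixed 216 = 728
{Red, Blue, Green, Amber}: service 512 + fixed 448 = 960
No other subset beats 612.

Minimum total cost: 612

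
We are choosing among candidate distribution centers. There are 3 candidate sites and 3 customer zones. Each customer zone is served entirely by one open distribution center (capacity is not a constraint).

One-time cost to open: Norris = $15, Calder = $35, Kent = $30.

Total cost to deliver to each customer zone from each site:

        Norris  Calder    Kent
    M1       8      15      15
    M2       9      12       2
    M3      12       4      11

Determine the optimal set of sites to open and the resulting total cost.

Open Norris only; minimum total cost 44.

For any fixed open set, each customer zone goes to its cheapest open site; total = fixed + service.
{Norris}: M1→Norris 8, M2→Norris 9, M3→Norris 12. Service 29; fixed 15; total 44.
{Kent}: M1→Kent 15, M2→Kent 2, M3→Kent 11. Service 28; fixed 30; total 58.
{Norris, Kent}: M1→Norris 8, M2→Kent 2, M3→Kent 11. Service 21; fixed 45; total 66.
{Norris, Calder, Kent}: service 14 + fixed 80 = 94
(All 7 nonempty subsets were checked; Norris only is lowest.)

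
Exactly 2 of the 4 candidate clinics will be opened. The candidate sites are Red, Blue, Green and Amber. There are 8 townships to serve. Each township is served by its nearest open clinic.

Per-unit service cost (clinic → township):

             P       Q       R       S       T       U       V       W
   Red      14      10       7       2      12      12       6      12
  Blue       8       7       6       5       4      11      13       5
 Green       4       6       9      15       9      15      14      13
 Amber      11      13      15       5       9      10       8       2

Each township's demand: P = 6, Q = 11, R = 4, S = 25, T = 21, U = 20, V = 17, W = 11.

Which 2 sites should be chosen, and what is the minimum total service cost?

With exactly 2 open, each township uses its cheapest among the chosen.
{Red, Blue}: P→Blue 8·6=48, Q→Blue 7·11=77, R→Blue 6·4=24, S→Red 2·25=50, T→Blue 4·21=84, U→Blue 11·20=220, V→Red 6·17=102, W→Blue 5·11=55. Service cost 660.
{Blue, Amber}: service cost 716
{Red, Amber}: service cost 767
Among all 6 size-2 choices, {Red, Blue} is lowest.

Choose Red and Blue; total service cost 660.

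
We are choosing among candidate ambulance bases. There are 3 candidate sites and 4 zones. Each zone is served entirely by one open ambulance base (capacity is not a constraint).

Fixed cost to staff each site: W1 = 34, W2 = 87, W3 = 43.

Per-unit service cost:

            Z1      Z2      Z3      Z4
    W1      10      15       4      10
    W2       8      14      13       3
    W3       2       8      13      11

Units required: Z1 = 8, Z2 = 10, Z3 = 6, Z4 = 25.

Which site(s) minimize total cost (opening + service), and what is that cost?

For any fixed open set, each zone goes to its cheapest open site; total = fixed + service.
{W1, W2, W3}: Z1→W3 2·8=16, Z2→W3 8·10=80, Z3→W1 4·6=24, Z4→W2 3·25=75. Service 195; fixed 164; total 359.
{W2, W3}: Z1→W3 2·8=16, Z2→W3 8·10=80, Z3→W2 13·6=78, Z4→W2 3·25=75. Service 249; fixed 130; total 379.
{W1, W2}: Z1→W2 8·8=64, Z2→W2 14·10=140, Z3→W1 4·6=24, Z4→W2 3·25=75. Service 303; fixed 121; total 424.
{W1}: service 504 + fixed 34 = 538
No other subset beats 359.

Open W1, W2 and W3; minimum total cost 359.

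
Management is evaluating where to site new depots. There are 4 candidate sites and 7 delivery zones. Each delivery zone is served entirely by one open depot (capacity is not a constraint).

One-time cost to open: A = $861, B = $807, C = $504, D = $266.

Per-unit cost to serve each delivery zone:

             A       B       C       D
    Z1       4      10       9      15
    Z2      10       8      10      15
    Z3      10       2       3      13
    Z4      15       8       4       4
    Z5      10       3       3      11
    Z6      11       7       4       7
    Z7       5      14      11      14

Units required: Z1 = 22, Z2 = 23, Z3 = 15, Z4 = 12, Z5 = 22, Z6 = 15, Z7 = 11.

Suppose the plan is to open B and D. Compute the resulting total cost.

Each delivery zone is assigned to its cheapest site among the open ones.
{B, D}: Z1→B 10·22=220, Z2→B 8·23=184, Z3→B 2·15=30, Z4→D 4·12=48, Z5→B 3·22=66, Z6→B 7·15=105, Z7→B 14·11=154. Service 807; fixed 1073; total 1880.

Total cost: 1880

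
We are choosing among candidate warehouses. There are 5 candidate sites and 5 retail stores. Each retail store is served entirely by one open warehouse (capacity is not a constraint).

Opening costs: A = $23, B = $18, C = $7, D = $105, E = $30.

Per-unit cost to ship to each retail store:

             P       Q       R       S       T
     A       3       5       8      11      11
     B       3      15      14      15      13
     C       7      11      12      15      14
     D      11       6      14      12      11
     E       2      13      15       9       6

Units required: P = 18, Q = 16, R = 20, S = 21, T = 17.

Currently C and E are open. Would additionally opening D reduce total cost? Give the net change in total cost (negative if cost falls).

No — net change +25 (cost rises by 25).

Current service cost with {C, E}: 743.
Adding D: each retail store re-picks its cheapest; new service cost 663, saving 80.
Extra fixed cost: 105. Net change = 105 − 80 = 25.
(Totals: 780 → 805.)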